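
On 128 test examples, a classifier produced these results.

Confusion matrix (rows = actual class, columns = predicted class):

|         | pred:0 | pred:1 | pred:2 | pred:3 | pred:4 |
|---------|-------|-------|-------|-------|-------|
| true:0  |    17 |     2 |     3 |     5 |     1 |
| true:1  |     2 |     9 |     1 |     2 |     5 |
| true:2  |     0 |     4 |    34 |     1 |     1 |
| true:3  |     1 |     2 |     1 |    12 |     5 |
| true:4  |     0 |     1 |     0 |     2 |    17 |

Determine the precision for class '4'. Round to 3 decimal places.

0.586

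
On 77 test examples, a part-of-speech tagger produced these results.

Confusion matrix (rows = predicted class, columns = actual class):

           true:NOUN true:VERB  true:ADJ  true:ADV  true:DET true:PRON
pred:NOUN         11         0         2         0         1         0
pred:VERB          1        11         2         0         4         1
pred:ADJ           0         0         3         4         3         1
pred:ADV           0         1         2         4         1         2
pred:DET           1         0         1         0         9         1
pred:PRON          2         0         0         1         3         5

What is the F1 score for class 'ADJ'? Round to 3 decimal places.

Treat 'ADJ' as positive and all other classes as negative.
F1 score = 2·TP/(2·TP+FP+FN).
ADJ: TP=3, FP=0+0+4+3+1=8, FN=2+2+2+1+0=7 → 6/21 = 0.2857

0.286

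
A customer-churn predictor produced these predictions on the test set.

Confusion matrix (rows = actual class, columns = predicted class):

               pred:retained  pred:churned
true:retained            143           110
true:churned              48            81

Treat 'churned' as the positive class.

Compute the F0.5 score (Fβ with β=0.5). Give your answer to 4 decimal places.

0.4535

Fβ = (1+β²)·TP / ((1+β²)·TP + β²·FN + FP), with β²=1/4
= 1.25·81 / (1.25·81 + 0.25·48 + 110) = 0.4535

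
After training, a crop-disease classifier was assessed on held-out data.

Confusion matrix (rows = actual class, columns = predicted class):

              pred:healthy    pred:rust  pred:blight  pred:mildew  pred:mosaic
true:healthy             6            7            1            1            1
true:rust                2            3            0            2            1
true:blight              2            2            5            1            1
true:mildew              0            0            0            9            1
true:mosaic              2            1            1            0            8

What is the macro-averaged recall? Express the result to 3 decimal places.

Per-class recall (TP/(TP+FN)):
  healthy: TP=6, FN=7+1+1+1=10 → 6/16 = 0.3750
  rust: TP=3, FN=2+0+2+1=5 → 3/8 = 0.3750
  blight: TP=5, FN=2+2+1+1=6 → 5/11 = 0.4545
  mildew: TP=9, FN=0+0+0+1=1 → 9/10 = 0.9000
  mosaic: TP=8, FN=2+1+1+0=4 → 8/12 = 0.6667
Macro-recall = mean = (0.3750 + 0.3750 + 0.4545 + 0.9000 + 0.6667) / 5 = 0.554

0.554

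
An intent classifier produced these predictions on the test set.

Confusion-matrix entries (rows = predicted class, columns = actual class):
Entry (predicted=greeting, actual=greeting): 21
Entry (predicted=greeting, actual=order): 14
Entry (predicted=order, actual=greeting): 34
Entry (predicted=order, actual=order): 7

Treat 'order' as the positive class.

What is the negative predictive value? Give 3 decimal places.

0.600

NPV = TN/(TN+FN) = 21/(21+14) = 0.600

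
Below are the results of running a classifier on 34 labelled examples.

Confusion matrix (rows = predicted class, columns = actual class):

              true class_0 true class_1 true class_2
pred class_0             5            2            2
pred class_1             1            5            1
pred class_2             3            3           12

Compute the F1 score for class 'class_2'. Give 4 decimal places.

0.7273

Treat 'class_2' as positive and all other classes as negative.
F1 score = 2·TP/(2·TP+FP+FN).
class_2: TP=12, FP=3+3=6, FN=2+1=3 → 24/33 = 0.72727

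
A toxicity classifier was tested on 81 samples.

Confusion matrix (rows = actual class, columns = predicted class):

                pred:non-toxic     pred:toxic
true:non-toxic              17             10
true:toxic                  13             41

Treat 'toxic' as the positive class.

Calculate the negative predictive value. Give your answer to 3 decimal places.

NPV = TN/(TN+FN) = 17/(17+13) = 0.567

0.567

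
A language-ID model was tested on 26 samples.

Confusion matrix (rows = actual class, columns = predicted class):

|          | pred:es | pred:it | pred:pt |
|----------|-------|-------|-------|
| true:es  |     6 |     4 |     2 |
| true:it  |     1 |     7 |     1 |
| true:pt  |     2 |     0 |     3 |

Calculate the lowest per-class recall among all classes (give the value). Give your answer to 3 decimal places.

0.500

Per-class recall (TP/(TP+FN)):
  es: TP=6, FN=4+2=6 → 6/12 = 0.5000
  it: TP=7, FN=1+1=2 → 7/9 = 0.7778
  pt: TP=3, FN=2+0=2 → 3/5 = 0.6000
Lowest is class 'es' with recall = 0.500.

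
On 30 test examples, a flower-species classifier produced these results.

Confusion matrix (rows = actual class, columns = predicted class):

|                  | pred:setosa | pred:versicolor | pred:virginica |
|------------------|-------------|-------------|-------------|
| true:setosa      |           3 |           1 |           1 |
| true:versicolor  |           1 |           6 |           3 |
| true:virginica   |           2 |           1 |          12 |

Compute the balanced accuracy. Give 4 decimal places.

Balanced accuracy = mean of per-class recall.
  setosa: recall = 3/5 = 0.60000
  versicolor: recall = 6/10 = 0.60000
  virginica: recall = 12/15 = 0.80000
Mean = (0.60000 + 0.60000 + 0.80000) / 3 = 0.6667

0.6667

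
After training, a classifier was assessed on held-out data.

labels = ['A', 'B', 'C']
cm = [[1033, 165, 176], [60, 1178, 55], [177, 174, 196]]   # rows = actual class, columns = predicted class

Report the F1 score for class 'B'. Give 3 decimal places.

F1 score = 2·TP/(2·TP+FP+FN).
B: TP=1178, FP=165+174=339, FN=60+55=115 → 2356/2810 = 0.8384

0.838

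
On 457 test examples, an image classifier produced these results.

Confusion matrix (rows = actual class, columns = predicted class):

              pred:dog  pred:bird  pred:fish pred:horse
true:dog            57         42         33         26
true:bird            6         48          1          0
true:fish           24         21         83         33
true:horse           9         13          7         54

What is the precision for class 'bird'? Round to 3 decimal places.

0.387

precision = TP/(TP+FP).
bird: TP=48, FP=42+21+13=76 → 48/124 = 0.3871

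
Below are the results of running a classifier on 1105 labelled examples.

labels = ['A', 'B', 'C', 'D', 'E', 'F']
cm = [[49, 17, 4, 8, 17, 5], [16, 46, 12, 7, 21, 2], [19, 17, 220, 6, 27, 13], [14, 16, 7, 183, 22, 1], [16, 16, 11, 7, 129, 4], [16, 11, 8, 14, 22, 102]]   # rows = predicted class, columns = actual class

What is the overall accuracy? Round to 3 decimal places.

Accuracy = trace / total = (49+46+220+183+129+102=729) / 1105 = 729/1105 = 0.660

0.660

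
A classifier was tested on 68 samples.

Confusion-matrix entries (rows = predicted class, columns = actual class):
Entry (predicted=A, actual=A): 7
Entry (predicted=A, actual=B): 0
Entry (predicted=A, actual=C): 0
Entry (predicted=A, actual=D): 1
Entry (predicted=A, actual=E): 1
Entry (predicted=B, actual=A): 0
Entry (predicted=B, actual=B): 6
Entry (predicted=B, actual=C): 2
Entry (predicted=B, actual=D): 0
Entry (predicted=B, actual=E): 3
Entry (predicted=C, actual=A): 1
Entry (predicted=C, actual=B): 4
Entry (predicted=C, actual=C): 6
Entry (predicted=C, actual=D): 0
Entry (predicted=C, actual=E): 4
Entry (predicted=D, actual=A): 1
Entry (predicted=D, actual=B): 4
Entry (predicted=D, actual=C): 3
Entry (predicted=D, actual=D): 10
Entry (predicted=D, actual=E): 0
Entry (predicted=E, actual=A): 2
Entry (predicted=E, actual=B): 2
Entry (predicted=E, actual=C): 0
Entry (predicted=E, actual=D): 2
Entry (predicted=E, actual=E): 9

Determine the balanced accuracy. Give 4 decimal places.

0.5711

Balanced accuracy = mean of per-class recall.
  A: recall = 7/11 = 0.63636
  B: recall = 6/16 = 0.37500
  C: recall = 6/11 = 0.54545
  D: recall = 10/13 = 0.76923
  E: recall = 9/17 = 0.52941
Mean = (0.63636 + 0.37500 + 0.54545 + 0.76923 + 0.52941) / 5 = 0.5711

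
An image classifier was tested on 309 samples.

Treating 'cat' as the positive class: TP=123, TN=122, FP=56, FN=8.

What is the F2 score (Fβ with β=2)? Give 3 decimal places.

0.875

Fβ = (1+β²)·TP / ((1+β²)·TP + β²·FN + FP), with β²=4
= 5·123 / (5·123 + 4·8 + 56) = 0.875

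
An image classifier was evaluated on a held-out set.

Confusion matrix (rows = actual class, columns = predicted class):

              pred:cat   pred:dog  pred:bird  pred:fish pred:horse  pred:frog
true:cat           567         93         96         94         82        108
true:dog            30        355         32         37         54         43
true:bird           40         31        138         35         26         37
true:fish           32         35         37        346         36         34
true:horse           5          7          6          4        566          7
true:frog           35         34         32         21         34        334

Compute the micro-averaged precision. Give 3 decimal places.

0.658

Micro-averaging pools counts across classes: ΣTP=2306, ΣFP=1197, ΣFN=1197.
Micro-precision = TP/(TP+FP) on pooled counts = 0.658 (equals overall accuracy in single-label multiclass).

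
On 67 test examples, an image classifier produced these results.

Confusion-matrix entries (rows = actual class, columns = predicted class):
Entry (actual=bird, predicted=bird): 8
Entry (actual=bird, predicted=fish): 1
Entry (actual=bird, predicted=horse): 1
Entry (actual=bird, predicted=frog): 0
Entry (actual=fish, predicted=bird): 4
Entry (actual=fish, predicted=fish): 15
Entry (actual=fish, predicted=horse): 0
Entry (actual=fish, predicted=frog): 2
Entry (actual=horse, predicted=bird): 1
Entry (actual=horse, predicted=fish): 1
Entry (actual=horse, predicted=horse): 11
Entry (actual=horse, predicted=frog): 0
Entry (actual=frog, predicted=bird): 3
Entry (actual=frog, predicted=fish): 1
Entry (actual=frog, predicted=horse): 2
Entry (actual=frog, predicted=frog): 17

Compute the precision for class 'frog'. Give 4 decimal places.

0.8947

precision = TP/(TP+FP).
frog: TP=17, FP=0+2+0=2 → 17/19 = 0.89474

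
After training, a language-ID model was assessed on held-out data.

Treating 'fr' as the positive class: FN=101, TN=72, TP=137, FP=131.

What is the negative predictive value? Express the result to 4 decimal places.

0.4162

NPV = TN/(TN+FN) = 72/(72+101) = 0.4162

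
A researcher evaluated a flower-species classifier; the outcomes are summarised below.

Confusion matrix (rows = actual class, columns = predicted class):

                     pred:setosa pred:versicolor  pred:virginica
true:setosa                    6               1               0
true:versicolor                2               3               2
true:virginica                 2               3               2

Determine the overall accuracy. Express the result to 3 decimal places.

0.524

Accuracy = trace / total = (6+3+2=11) / 21 = 11/21 = 0.524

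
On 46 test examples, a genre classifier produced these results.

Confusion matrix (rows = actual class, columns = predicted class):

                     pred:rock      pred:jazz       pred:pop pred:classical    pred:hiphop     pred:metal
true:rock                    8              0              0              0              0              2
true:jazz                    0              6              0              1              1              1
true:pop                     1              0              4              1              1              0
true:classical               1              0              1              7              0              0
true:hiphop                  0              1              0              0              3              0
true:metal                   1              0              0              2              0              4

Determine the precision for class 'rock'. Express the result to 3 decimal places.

0.727

Take TP from the diagonal, FP from the rest of the 'rock' prediction marginal, FN from the rest of the 'rock' actual marginal.
precision = TP/(TP+FP).
rock: TP=8, FP=0+1+1+0+1=3 → 8/11 = 0.7273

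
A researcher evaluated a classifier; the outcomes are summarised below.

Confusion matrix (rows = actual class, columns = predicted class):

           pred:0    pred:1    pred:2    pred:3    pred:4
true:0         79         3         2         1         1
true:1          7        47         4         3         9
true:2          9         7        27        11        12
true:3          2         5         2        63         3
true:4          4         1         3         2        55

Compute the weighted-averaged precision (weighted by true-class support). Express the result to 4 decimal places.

0.7462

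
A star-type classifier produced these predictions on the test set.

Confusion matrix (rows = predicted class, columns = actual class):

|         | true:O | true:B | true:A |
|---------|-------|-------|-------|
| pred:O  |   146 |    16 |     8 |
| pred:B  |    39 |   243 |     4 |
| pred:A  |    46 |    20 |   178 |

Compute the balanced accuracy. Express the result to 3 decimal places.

0.813

Balanced accuracy = mean of per-class recall.
  O: recall = 146/231 = 0.6320
  B: recall = 243/279 = 0.8710
  A: recall = 178/190 = 0.9368
Mean = (0.6320 + 0.8710 + 0.9368) / 3 = 0.813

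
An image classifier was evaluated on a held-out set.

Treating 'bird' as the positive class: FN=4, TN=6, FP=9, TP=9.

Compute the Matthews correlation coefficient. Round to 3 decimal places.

MCC = (TP·TN − FP·FN) / √((TP+FP)(TP+FN)(TN+FP)(TN+FN))
Numerator = 9·6 − 9·4 = 18
Denominator = √(18·13·15·10) = √35100 = 187.3499
MCC = 18 / 187.3499 = 0.096

0.096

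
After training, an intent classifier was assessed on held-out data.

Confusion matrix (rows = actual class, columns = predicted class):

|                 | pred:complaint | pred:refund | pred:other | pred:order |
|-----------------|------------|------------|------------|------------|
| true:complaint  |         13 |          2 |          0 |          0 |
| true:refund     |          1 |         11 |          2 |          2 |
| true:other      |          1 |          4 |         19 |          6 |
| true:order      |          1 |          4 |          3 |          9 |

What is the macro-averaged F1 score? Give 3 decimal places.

0.667

Per-class F1 score (2·TP/(2·TP+FP+FN)):
  complaint: TP=13, FP=1+1+1=3, FN=2+0+0=2 → 26/31 = 0.8387
  refund: TP=11, FP=2+4+4=10, FN=1+2+2=5 → 22/37 = 0.5946
  other: TP=19, FP=0+2+3=5, FN=1+4+6=11 → 38/54 = 0.7037
  order: TP=9, FP=0+2+6=8, FN=1+4+3=8 → 18/34 = 0.5294
Macro-F1 score = mean = (0.8387 + 0.5946 + 0.7037 + 0.5294) / 4 = 0.667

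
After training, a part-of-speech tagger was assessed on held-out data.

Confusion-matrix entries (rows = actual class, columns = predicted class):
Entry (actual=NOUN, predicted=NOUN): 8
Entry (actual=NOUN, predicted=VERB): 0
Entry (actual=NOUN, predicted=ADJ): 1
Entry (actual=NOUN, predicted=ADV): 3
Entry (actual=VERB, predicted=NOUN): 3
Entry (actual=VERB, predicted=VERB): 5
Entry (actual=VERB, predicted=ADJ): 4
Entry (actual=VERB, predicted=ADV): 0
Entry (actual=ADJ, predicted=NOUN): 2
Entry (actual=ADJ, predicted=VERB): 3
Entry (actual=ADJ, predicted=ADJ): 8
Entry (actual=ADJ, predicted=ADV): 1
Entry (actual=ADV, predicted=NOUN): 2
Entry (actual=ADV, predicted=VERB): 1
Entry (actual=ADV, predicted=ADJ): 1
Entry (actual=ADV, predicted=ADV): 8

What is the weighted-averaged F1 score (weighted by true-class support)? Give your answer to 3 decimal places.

0.577

Per-class F1 score (2·TP/(2·TP+FP+FN)):
  NOUN: TP=8, FP=3+2+2=7, FN=0+1+3=4 → 16/27 = 0.5926
  VERB: TP=5, FP=0+3+1=4, FN=3+4+0=7 → 10/21 = 0.4762
  ADJ: TP=8, FP=1+4+1=6, FN=2+3+1=6 → 16/28 = 0.5714
  ADV: TP=8, FP=3+0+1=4, FN=2+1+1=4 → 16/24 = 0.6667
Weighted-F1 score = Σ (supportᵢ/N)·F1 scoreᵢ with N=50: (12/50)·0.5926 + (12/50)·0.4762 + (14/50)·0.5714 + (12/50)·0.6667 = 0.577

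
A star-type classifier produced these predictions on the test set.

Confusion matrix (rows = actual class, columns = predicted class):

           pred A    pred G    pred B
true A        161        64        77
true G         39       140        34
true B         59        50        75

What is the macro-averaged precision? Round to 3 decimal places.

Per-class precision (TP/(TP+FP)):
  A: TP=161, FP=39+59=98 → 161/259 = 0.6216
  G: TP=140, FP=64+50=114 → 140/254 = 0.5512
  B: TP=75, FP=77+34=111 → 75/186 = 0.4032
Macro-precision = mean = (0.6216 + 0.5512 + 0.4032) / 3 = 0.525

0.525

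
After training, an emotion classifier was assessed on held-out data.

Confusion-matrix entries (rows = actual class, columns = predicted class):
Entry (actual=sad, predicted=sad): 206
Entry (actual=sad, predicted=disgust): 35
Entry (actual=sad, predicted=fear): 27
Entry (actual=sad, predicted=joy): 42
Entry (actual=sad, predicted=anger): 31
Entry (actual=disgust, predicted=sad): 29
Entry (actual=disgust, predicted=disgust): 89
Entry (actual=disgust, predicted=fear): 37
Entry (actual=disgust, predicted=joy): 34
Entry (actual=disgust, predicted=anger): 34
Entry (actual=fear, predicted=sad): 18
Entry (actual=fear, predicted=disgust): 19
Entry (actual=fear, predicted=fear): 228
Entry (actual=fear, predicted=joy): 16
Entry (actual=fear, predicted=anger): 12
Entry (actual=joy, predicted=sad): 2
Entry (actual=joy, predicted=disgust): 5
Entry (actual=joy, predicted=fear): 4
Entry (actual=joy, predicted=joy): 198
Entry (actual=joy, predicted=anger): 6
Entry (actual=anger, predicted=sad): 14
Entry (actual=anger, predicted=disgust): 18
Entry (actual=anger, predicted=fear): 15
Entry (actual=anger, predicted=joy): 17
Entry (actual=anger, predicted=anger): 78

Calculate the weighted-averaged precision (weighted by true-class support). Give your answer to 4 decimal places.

0.6614

Per-class precision (TP/(TP+FP)):
  sad: TP=206, FP=29+18+2+14=63 → 206/269 = 0.76580
  disgust: TP=89, FP=35+19+5+18=77 → 89/166 = 0.53614
  fear: TP=228, FP=27+37+4+15=83 → 228/311 = 0.73312
  joy: TP=198, FP=42+34+16+17=109 → 198/307 = 0.64495
  anger: TP=78, FP=31+34+12+6=83 → 78/161 = 0.48447
Weighted-precision = Σ (supportᵢ/N)·precisionᵢ with N=1214: (341/1214)·0.76580 + (223/1214)·0.53614 + (293/1214)·0.73312 + (215/1214)·0.64495 + (142/1214)·0.48447 = 0.6614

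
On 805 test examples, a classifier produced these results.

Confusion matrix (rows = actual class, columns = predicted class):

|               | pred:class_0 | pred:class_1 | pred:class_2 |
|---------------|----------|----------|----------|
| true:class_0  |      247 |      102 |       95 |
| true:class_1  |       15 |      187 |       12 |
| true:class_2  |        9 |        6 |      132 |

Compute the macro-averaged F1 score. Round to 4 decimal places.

0.7032

Per-class F1 score (2·TP/(2·TP+FP+FN)):
  class_0: TP=247, FP=15+9=24, FN=102+95=197 → 494/715 = 0.69091
  class_1: TP=187, FP=102+6=108, FN=15+12=27 → 374/509 = 0.73477
  class_2: TP=132, FP=95+12=107, FN=9+6=15 → 264/386 = 0.68394
Macro-F1 score = mean = (0.69091 + 0.73477 + 0.68394) / 3 = 0.7032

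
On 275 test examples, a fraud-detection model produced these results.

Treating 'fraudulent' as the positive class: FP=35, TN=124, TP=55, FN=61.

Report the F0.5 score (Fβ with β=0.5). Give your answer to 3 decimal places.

Fβ = (1+β²)·TP / ((1+β²)·TP + β²·FN + FP), with β²=1/4
= 1.25·55 / (1.25·55 + 0.25·61 + 35) = 0.578

0.578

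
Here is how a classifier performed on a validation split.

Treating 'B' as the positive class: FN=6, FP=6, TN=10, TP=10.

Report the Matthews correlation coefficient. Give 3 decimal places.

MCC = (TP·TN − FP·FN) / √((TP+FP)(TP+FN)(TN+FP)(TN+FN))
Numerator = 10·10 − 6·6 = 64
Denominator = √(16·16·16·16) = √65536 = 256.0000
MCC = 64 / 256.0000 = 0.250

0.250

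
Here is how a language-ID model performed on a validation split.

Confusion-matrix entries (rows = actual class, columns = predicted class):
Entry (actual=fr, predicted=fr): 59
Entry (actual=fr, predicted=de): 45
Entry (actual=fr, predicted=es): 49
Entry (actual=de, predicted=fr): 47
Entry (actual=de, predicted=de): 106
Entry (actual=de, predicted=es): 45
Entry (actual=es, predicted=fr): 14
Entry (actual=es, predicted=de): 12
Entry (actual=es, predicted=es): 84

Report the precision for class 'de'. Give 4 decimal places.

0.6503

One-vs-rest for 'de': TP = diagonal; FP = other classes predicted 'de'; FN = 'de' predicted as other.
precision = TP/(TP+FP).
de: TP=106, FP=45+12=57 → 106/163 = 0.65031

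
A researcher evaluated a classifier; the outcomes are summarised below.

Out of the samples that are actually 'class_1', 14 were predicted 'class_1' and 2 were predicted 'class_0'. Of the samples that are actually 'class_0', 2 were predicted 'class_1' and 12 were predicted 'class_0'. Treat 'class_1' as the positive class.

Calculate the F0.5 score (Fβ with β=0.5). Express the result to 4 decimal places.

0.8750

Fβ = (1+β²)·TP / ((1+β²)·TP + β²·FN + FP), with β²=1/4
= 1.25·14 / (1.25·14 + 0.25·2 + 2) = 0.8750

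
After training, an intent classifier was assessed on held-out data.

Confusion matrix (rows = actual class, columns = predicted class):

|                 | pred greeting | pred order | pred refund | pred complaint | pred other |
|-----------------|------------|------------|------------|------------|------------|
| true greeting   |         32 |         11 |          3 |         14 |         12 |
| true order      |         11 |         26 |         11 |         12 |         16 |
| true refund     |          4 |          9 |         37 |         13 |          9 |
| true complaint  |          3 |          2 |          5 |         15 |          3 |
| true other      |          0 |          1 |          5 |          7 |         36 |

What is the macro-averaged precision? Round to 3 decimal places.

Per-class precision (TP/(TP+FP)):
  greeting: TP=32, FP=11+4+3+0=18 → 32/50 = 0.6400
  order: TP=26, FP=11+9+2+1=23 → 26/49 = 0.5306
  refund: TP=37, FP=3+11+5+5=24 → 37/61 = 0.6066
  complaint: TP=15, FP=14+12+13+7=46 → 15/61 = 0.2459
  other: TP=36, FP=12+16+9+3=40 → 36/76 = 0.4737
Macro-precision = mean = (0.6400 + 0.5306 + 0.6066 + 0.2459 + 0.4737) / 5 = 0.499

0.499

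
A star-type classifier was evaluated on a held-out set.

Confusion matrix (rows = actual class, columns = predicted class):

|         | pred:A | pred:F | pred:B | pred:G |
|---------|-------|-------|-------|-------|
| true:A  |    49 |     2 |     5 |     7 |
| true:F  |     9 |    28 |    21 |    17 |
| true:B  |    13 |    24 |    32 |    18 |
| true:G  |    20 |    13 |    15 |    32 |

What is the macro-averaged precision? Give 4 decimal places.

0.4568

Per-class precision (TP/(TP+FP)):
  A: TP=49, FP=9+13+20=42 → 49/91 = 0.53846
  F: TP=28, FP=2+24+13=39 → 28/67 = 0.41791
  B: TP=32, FP=5+21+15=41 → 32/73 = 0.43836
  G: TP=32, FP=7+17+18=42 → 32/74 = 0.43243
Macro-precision = mean = (0.53846 + 0.41791 + 0.43836 + 0.43243) / 4 = 0.4568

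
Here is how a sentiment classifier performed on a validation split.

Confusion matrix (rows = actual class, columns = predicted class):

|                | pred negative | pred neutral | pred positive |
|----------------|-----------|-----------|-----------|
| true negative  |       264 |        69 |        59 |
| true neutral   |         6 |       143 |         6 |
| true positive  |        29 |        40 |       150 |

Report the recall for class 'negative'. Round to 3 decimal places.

0.673

One-vs-rest for 'negative': TP = diagonal; FP = other classes predicted 'negative'; FN = 'negative' predicted as other.
recall = TP/(TP+FN).
negative: TP=264, FN=69+59=128 → 264/392 = 0.6735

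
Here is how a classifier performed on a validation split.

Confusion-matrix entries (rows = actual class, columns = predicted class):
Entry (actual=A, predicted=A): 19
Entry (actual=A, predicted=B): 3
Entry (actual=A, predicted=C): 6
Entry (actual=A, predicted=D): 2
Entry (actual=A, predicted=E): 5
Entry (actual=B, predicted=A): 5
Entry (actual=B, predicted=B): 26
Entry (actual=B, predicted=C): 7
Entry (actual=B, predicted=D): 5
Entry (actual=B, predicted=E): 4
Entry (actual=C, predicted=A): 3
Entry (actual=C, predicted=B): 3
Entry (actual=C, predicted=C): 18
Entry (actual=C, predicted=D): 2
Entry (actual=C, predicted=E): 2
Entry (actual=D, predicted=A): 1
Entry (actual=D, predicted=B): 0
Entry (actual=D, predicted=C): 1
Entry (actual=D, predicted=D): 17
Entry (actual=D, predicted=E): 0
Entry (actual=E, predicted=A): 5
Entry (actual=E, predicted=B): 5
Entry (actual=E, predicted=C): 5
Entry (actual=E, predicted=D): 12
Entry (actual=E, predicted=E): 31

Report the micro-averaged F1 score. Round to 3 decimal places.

Micro-averaging pools counts across classes: ΣTP=111, ΣFP=76, ΣFN=76.
Micro-F1 score = 2·TP/(2·TP+FP+FN) on pooled counts = 0.594 (equals overall accuracy in single-label multiclass).

0.594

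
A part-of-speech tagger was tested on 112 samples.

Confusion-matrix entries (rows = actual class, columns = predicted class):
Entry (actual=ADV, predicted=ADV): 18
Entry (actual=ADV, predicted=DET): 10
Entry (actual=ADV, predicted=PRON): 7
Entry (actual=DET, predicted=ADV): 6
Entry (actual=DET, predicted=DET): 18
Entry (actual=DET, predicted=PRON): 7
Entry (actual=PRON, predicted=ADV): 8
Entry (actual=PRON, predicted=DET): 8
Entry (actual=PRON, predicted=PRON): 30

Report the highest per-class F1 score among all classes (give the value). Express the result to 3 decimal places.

0.667

Per-class F1 score (2·TP/(2·TP+FP+FN)):
  ADV: TP=18, FP=6+8=14, FN=10+7=17 → 36/67 = 0.5373
  DET: TP=18, FP=10+8=18, FN=6+7=13 → 36/67 = 0.5373
  PRON: TP=30, FP=7+7=14, FN=8+8=16 → 60/90 = 0.6667
Highest is class 'PRON' with F1 score = 0.667.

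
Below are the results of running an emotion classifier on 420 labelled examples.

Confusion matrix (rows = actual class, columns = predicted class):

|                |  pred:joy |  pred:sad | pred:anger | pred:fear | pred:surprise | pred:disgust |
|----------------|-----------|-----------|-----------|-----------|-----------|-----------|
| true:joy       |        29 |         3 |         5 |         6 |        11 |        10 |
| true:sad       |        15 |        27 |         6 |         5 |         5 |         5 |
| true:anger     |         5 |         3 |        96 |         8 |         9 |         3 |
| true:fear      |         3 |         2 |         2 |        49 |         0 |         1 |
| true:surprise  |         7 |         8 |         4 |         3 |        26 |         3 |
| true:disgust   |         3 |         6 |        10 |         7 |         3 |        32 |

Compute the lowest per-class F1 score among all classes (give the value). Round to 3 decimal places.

0.460

Per-class F1 score (2·TP/(2·TP+FP+FN)):
  joy: TP=29, FP=15+5+3+7+3=33, FN=3+5+6+11+10=35 → 58/126 = 0.4603
  sad: TP=27, FP=3+3+2+8+6=22, FN=15+6+5+5+5=36 → 54/112 = 0.4821
  anger: TP=96, FP=5+6+2+4+10=27, FN=5+3+8+9+3=28 → 192/247 = 0.7773
  fear: TP=49, FP=6+5+8+3+7=29, FN=3+2+2+0+1=8 → 98/135 = 0.7259
  surprise: TP=26, FP=11+5+9+0+3=28, FN=7+8+4+3+3=25 → 52/105 = 0.4952
  disgust: TP=32, FP=10+5+3+1+3=22, FN=3+6+10+7+3=29 → 64/115 = 0.5565
Lowest is class 'joy' with F1 score = 0.460.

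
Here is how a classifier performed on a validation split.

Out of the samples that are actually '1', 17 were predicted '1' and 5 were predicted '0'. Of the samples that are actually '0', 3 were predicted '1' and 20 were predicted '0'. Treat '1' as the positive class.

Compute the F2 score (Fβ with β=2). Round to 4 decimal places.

Fβ = (1+β²)·TP / ((1+β²)·TP + β²·FN + FP), with β²=4
= 5·17 / (5·17 + 4·5 + 3) = 0.7870

0.7870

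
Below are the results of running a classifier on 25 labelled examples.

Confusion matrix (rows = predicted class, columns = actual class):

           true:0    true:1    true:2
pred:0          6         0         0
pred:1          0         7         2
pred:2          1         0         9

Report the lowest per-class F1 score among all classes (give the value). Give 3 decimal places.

0.857

Per-class F1 score (2·TP/(2·TP+FP+FN)):
  0: TP=6, FP=0+0=0, FN=0+1=1 → 12/13 = 0.9231
  1: TP=7, FP=0+2=2, FN=0+0=0 → 14/16 = 0.8750
  2: TP=9, FP=1+0=1, FN=0+2=2 → 18/21 = 0.8571
Lowest is class '2' with F1 score = 0.857.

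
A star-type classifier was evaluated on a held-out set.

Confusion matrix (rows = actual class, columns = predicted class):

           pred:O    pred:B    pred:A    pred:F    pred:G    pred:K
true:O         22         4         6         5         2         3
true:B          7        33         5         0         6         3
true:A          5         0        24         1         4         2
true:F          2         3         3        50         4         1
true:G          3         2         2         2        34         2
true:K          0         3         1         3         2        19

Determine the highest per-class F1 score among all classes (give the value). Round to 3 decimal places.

Per-class F1 score (2·TP/(2·TP+FP+FN)):
  O: TP=22, FP=7+5+2+3+0=17, FN=4+6+5+2+3=20 → 44/81 = 0.5432
  B: TP=33, FP=4+0+3+2+3=12, FN=7+5+0+6+3=21 → 66/99 = 0.6667
  A: TP=24, FP=6+5+3+2+1=17, FN=5+0+1+4+2=12 → 48/77 = 0.6234
  F: TP=50, FP=5+0+1+2+3=11, FN=2+3+3+4+1=13 → 100/124 = 0.8065
  G: TP=34, FP=2+6+4+4+2=18, FN=3+2+2+2+2=11 → 68/97 = 0.7010
  K: TP=19, FP=3+3+2+1+2=11, FN=0+3+1+3+2=9 → 38/58 = 0.6552
Highest is class 'F' with F1 score = 0.806.

0.806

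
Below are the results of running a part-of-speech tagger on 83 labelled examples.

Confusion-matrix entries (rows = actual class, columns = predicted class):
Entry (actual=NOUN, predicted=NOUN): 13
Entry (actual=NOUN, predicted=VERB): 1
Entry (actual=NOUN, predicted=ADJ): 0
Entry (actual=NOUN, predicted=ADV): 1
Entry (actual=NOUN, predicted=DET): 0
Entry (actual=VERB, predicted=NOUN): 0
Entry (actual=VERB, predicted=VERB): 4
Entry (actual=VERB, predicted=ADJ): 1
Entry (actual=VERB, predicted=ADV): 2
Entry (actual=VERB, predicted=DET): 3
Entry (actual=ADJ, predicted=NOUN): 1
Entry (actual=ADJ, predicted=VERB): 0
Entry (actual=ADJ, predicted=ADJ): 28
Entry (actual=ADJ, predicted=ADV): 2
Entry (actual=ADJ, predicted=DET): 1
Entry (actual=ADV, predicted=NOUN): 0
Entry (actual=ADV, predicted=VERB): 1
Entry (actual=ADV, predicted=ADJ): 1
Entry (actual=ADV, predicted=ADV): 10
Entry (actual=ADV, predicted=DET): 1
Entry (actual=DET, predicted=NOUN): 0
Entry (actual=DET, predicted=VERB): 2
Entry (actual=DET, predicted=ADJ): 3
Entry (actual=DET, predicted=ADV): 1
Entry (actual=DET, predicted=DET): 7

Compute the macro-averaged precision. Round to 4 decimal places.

0.6971

Per-class precision (TP/(TP+FP)):
  NOUN: TP=13, FP=0+1+0+0=1 → 13/14 = 0.92857
  VERB: TP=4, FP=1+0+1+2=4 → 4/8 = 0.50000
  ADJ: TP=28, FP=0+1+1+3=5 → 28/33 = 0.84848
  ADV: TP=10, FP=1+2+2+1=6 → 10/16 = 0.62500
  DET: TP=7, FP=0+3+1+1=5 → 7/12 = 0.58333
Macro-precision = mean = (0.92857 + 0.50000 + 0.84848 + 0.62500 + 0.58333) / 5 = 0.6971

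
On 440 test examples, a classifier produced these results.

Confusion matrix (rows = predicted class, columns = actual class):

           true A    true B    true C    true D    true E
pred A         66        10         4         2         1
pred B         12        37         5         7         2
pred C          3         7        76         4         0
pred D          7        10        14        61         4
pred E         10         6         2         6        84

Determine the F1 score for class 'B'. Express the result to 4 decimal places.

0.5564

One-vs-rest for 'B': TP = diagonal; FP = other classes predicted 'B'; FN = 'B' predicted as other.
F1 score = 2·TP/(2·TP+FP+FN).
B: TP=37, FP=12+5+7+2=26, FN=10+7+10+6=33 → 74/133 = 0.55639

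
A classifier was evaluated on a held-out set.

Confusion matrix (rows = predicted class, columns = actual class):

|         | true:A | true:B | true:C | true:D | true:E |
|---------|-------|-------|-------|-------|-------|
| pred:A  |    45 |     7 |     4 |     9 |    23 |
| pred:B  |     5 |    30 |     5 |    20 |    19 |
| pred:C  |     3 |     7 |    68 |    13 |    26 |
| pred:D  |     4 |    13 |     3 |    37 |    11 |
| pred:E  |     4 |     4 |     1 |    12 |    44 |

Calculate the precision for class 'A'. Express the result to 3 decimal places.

0.511

One-vs-rest for 'A': TP = diagonal; FP = other classes predicted 'A'; FN = 'A' predicted as other.
precision = TP/(TP+FP).
A: TP=45, FP=7+4+9+23=43 → 45/88 = 0.5114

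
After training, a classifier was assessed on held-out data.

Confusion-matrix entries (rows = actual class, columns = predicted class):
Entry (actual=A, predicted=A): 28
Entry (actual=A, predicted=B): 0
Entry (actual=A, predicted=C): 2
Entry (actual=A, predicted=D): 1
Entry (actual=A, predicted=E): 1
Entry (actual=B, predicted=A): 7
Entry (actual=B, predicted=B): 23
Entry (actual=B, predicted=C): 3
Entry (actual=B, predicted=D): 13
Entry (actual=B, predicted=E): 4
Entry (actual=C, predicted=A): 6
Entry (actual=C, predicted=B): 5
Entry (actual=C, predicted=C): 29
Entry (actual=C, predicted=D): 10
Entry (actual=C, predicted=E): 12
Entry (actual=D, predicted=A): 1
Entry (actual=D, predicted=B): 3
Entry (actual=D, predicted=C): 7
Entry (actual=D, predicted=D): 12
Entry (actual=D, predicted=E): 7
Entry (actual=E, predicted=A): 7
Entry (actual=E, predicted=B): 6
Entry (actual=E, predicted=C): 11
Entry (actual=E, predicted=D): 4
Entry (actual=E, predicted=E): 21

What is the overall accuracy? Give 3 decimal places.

0.507

Accuracy = trace / total = (28+23+29+12+21=113) / 223 = 113/223 = 0.507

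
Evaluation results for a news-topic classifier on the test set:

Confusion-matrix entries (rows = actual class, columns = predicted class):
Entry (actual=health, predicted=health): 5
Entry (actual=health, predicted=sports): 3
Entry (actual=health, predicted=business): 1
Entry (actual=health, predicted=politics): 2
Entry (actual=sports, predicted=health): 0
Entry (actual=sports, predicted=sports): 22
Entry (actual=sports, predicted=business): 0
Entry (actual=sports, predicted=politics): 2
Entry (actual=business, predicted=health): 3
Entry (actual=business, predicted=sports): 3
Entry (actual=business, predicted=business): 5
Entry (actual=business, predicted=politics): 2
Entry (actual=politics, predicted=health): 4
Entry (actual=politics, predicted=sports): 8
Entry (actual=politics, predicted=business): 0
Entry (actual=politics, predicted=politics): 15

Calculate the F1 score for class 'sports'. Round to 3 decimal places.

0.733

F1 score = 2·TP/(2·TP+FP+FN).
sports: TP=22, FP=3+3+8=14, FN=0+0+2=2 → 44/60 = 0.7333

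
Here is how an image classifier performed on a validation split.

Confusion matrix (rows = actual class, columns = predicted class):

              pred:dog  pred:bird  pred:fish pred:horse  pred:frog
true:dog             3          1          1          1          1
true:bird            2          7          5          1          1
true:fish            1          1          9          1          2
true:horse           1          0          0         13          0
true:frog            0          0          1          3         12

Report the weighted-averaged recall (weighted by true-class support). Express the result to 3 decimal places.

0.657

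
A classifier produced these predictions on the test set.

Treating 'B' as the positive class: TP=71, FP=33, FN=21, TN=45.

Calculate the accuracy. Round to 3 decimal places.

0.682

Accuracy = (TP+TN)/N = (71+45)/170 = 0.682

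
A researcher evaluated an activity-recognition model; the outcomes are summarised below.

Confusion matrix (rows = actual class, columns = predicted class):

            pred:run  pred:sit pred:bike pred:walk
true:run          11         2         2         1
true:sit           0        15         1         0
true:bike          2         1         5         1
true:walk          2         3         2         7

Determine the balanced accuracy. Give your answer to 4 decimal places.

0.6701

Balanced accuracy = mean of per-class recall.
  run: recall = 11/16 = 0.68750
  sit: recall = 15/16 = 0.93750
  bike: recall = 5/9 = 0.55556
  walk: recall = 7/14 = 0.50000
Mean = (0.68750 + 0.93750 + 0.55556 + 0.50000) / 4 = 0.6701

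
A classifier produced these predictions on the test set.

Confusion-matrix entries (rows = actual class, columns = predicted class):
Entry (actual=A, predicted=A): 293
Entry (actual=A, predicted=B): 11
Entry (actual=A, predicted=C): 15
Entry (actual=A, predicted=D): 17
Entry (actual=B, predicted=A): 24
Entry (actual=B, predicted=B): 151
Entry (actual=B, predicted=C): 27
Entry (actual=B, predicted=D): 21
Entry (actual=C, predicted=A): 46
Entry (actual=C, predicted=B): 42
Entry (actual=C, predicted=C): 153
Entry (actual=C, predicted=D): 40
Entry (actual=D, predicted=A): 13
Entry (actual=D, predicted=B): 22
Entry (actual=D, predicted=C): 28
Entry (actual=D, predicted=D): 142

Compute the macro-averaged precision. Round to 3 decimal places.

0.695

Per-class precision (TP/(TP+FP)):
  A: TP=293, FP=24+46+13=83 → 293/376 = 0.7793
  B: TP=151, FP=11+42+22=75 → 151/226 = 0.6681
  C: TP=153, FP=15+27+28=70 → 153/223 = 0.6861
  D: TP=142, FP=17+21+40=78 → 142/220 = 0.6455
Macro-precision = mean = (0.7793 + 0.6681 + 0.6861 + 0.6455) / 4 = 0.695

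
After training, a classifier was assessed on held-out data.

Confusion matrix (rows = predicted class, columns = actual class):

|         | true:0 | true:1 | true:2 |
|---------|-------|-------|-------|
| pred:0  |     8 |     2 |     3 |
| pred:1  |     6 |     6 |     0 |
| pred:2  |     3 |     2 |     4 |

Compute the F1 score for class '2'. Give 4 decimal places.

0.5000

F1 score = 2·TP/(2·TP+FP+FN).
2: TP=4, FP=3+2=5, FN=3+0=3 → 8/16 = 0.50000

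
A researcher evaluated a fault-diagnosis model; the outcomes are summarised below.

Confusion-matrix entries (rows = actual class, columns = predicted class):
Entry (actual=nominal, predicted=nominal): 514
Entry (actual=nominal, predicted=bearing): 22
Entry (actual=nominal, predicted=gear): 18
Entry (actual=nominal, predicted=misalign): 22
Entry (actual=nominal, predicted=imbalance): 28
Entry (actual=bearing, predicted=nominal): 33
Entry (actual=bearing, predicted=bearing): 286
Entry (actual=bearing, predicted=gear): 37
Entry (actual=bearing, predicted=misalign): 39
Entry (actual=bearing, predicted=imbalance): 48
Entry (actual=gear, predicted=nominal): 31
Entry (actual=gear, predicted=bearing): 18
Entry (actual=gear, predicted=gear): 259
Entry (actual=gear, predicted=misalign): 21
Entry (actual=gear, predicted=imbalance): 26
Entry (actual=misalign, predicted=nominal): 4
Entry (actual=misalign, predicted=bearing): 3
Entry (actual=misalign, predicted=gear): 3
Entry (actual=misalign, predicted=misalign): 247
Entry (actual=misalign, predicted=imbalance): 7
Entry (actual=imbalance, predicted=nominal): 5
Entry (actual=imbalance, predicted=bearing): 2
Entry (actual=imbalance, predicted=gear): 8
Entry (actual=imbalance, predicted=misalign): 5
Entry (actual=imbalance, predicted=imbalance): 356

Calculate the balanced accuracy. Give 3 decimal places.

Balanced accuracy = mean of per-class recall.
  nominal: recall = 514/604 = 0.8510
  bearing: recall = 286/443 = 0.6456
  gear: recall = 259/355 = 0.7296
  misalign: recall = 247/264 = 0.9356
  imbalance: recall = 356/376 = 0.9468
Mean = (0.8510 + 0.6456 + 0.7296 + 0.9356 + 0.9468) / 5 = 0.822

0.822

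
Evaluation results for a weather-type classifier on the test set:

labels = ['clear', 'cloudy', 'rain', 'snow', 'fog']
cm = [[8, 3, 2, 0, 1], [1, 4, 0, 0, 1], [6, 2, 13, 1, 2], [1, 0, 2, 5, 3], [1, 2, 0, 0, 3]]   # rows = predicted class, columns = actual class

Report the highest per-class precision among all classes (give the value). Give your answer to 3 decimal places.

Per-class precision (TP/(TP+FP)):
  clear: TP=8, FP=3+2+0+1=6 → 8/14 = 0.5714
  cloudy: TP=4, FP=1+0+0+1=2 → 4/6 = 0.6667
  rain: TP=13, FP=6+2+1+2=11 → 13/24 = 0.5417
  snow: TP=5, FP=1+0+2+3=6 → 5/11 = 0.4545
  fog: TP=3, FP=1+2+0+0=3 → 3/6 = 0.5000
Highest is class 'cloudy' with precision = 0.667.

0.667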